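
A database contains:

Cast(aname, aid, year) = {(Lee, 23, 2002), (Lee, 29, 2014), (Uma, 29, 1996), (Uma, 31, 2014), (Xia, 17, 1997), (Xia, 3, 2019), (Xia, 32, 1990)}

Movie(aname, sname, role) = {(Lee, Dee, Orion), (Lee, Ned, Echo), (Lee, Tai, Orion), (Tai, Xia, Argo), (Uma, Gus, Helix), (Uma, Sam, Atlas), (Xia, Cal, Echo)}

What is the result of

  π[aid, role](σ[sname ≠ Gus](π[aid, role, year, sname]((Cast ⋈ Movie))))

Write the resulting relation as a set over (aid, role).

{(17, Echo), (23, Echo), (23, Orion), (29, Atlas), (29, Echo), (29, Orion), (3, Echo), (31, Atlas), (32, Echo)}

Natural join on aname: {(Lee, 23, 2002, Dee, Orion), (Lee, 23, 2002, Ned, Echo), (Lee, 23, 2002, Tai, Orion), (Lee, 29, 2014, Dee, Orion), (Lee, 29, 2014, Ned, Echo), (Lee, 29, 2014, Tai, Orion), (Uma, 29, 1996, Gus, Helix), (Uma, 29, 1996, Sam, Atlas), (Uma, 31, 2014, Gus, Helix), (Uma, 31, 2014, Sam, Atlas), (Xia, 17, 1997, Cal, Echo), (Xia, 3, 2019, Cal, Echo), (Xia, 32, 1990, Cal, Echo)}
π[aid, role, year, sname]: project onto (aid, role, year, sname) → {(17, Echo, 1997, Cal), (23, Echo, 2002, Ned), (23, Orion, 2002, Dee), (23, Orion, 2002, Tai), (29, Atlas, 1996, Sam), (29, Echo, 2014, Ned), (29, Helix, 1996, Gus), (29, Orion, 2014, Dee), (29, Orion, 2014, Tai), (3, Echo, 2019, Cal), (31, Atlas, 2014, Sam), (31, Helix, 2014, Gus), (32, Echo, 1990, Cal)}
Apply σ_{sname ≠ Gus}; surviving tuples: {(17, Echo, 1997, Cal), (23, Echo, 2002, Ned), (23, Orion, 2002, Dee), (23, Orion, 2002, Tai), (29, Atlas, 1996, Sam), (29, Echo, 2014, Ned), (29, Orion, 2014, Dee), (29, Orion, 2014, Tai), (3, Echo, 2019, Cal), (31, Atlas, 2014, Sam), (32, Echo, 1990, Cal)}
π[aid, role]: project onto (aid, role) (2 duplicate(s) eliminated) → {(17, Echo), (23, Echo), (23, Orion), (29, Atlas), (29, Echo), (29, Orion), (3, Echo), (31, Atlas), (32, Echo)}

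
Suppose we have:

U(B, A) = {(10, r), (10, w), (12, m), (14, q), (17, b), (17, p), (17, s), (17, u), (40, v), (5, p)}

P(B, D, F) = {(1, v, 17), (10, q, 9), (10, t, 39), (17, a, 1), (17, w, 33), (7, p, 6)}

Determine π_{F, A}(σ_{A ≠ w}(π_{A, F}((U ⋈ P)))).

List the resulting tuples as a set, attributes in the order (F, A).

{(1, b), (1, p), (1, s), (1, u), (33, b), (33, p), (33, s), (33, u), (39, r), (9, r)}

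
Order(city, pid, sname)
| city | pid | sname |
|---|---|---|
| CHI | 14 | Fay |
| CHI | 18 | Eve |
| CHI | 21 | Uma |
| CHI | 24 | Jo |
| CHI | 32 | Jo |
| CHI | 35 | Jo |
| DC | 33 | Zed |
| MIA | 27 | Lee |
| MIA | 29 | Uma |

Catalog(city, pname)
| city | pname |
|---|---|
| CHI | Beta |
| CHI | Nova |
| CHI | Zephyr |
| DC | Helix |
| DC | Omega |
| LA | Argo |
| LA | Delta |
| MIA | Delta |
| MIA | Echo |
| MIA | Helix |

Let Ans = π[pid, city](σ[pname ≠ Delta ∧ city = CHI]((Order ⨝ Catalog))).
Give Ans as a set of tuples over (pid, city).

{(14, CHI), (18, CHI), (21, CHI), (24, CHI), (32, CHI), (35, CHI)}

Natural join on city: {(CHI, 14, Fay, Beta), (CHI, 14, Fay, Nova), (CHI, 14, Fay, Zephyr), (CHI, 18, Eve, Beta), (CHI, 18, Eve, Nova), (CHI, 18, Eve, Zephyr), (CHI, 21, Uma, Beta), (CHI, 21, Uma, Nova), (CHI, 21, Uma, Zephyr), (CHI, 24, Jo, Beta), (CHI, 24, Jo, Nova), (CHI, 24, Jo, Zephyr), (CHI, 32, Jo, Beta), (CHI, 32, Jo, Nova), (CHI, 32, Jo, Zephyr), (CHI, 35, Jo, Beta), (CHI, 35, Jo, Nova), (CHI, 35, Jo, Zephyr), (DC, 33, Zed, Helix), (DC, 33, Zed, Omega), (MIA, 27, Lee, Delta), (MIA, 27, Lee, Echo), (MIA, 27, Lee, Helix), (MIA, 29, Uma, Delta), (MIA, 29, Uma, Echo), (MIA, 29, Uma, Helix)}
Selection pname ≠ Delta ∧ city = CHI: {(CHI, 14, Fay, Beta), (CHI, 14, Fay, Nova), (CHI, 14, Fay, Zephyr), (CHI, 18, Eve, Beta), (CHI, 18, Eve, Nova), (CHI, 18, Eve, Zephyr), (CHI, 21, Uma, Beta), (CHI, 21, Uma, Nova), (CHI, 21, Uma, Zephyr), (CHI, 24, Jo, Beta), (CHI, 24, Jo, Nova), (CHI, 24, Jo, Zephyr), (CHI, 32, Jo, Beta), (CHI, 32, Jo, Nova), (CHI, 32, Jo, Zephyr), (CHI, 35, Jo, Beta), (CHI, 35, Jo, Nova), (CHI, 35, Jo, Zephyr)}
Projecting to pid, city (12 duplicate(s) eliminated): {(14, CHI), (18, CHI), (21, CHI), (24, CHI), (32, CHI), (35, CHI)}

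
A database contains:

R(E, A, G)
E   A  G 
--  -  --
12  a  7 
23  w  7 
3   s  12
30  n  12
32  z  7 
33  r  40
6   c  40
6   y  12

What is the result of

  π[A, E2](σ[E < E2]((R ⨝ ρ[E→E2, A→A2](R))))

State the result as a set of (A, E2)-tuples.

{(a, 23), (a, 32), (c, 33), (s, 30), (s, 6), (w, 32), (y, 30)}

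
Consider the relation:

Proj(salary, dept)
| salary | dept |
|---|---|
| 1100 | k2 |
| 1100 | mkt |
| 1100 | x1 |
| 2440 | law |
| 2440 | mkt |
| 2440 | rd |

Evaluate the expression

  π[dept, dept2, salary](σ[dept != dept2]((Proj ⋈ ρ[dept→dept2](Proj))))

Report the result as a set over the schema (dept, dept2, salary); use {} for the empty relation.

{(k2, mkt, 1100), (k2, x1, 1100), (law, mkt, 2440), (law, rd, 2440), (mkt, k2, 1100), (mkt, law, 2440), (mkt, rd, 2440), (mkt, x1, 1100), (rd, law, 2440), (rd, mkt, 2440), (x1, k2, 1100), (x1, mkt, 1100)}

ρ[dept→dept2]: schema becomes (salary, dept2); tuples unchanged.
Joining Proj and ρ[dept→dept2](Proj) on salary yields {(1100, k2, k2), (1100, k2, mkt), (1100, k2, x1), (1100, mkt, k2), (1100, mkt, mkt), (1100, mkt, x1), (1100, x1, k2), (1100, x1, mkt), (1100, x1, x1), (2440, law, law), (2440, law, mkt), (2440, law, rd), (2440, mkt, law), (2440, mkt, mkt), (2440, mkt, rd), (2440, rd, law), (2440, rd, mkt), (2440, rd, rd)}.
Selection dept != dept2: {(1100, k2, mkt), (1100, k2, x1), (1100, mkt, k2), (1100, mkt, x1), (1100, x1, k2), (1100, x1, mkt), (2440, law, mkt), (2440, law, rd), (2440, mkt, law), (2440, mkt, rd), (2440, rd, law), (2440, rd, mkt)}
Projecting to dept, dept2, salary: {(k2, mkt, 1100), (k2, x1, 1100), (law, mkt, 2440), (law, rd, 2440), (mkt, k2, 1100), (mkt, law, 2440), (mkt, rd, 2440), (mkt, x1, 1100), (rd, law, 2440), (rd, mkt, 2440), (x1, k2, 1100), (x1, mkt, 1100)}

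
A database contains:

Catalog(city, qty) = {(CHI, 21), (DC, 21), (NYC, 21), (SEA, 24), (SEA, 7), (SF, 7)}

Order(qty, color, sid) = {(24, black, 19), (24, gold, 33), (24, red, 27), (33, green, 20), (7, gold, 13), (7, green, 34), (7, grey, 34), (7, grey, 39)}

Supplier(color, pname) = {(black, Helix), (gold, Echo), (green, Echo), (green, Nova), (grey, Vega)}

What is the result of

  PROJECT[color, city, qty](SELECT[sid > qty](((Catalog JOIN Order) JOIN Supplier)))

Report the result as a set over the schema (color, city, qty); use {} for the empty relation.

Catalog ⋈ Order (natural join on qty): {(SEA, 24, black, 19), (SEA, 24, gold, 33), (SEA, 24, red, 27), (SEA, 7, gold, 13), (SEA, 7, green, 34), (SEA, 7, grey, 34), (SEA, 7, grey, 39), (SF, 7, gold, 13), (SF, 7, green, 34), (SF, 7, grey, 34), (SF, 7, grey, 39)}
(Catalog JOIN Order) ⋈ Supplier (natural join on color): {(SEA, 24, black, 19, Helix), (SEA, 24, gold, 33, Echo), (SEA, 7, gold, 13, Echo), (SEA, 7, green, 34, Echo), (SEA, 7, green, 34, Nova), (SEA, 7, grey, 34, Vega), (SEA, 7, grey, 39, Vega), (SF, 7, gold, 13, Echo), (SF, 7, green, 34, Echo), (SF, 7, green, 34, Nova), (SF, 7, grey, 34, Vega), (SF, 7, grey, 39, Vega)}
σ[sid > qty]: keep tuples satisfying sid > qty → {(SEA, 24, gold, 33, Echo), (SEA, 7, gold, 13, Echo), (SEA, 7, green, 34, Echo), (SEA, 7, green, 34, Nova), (SEA, 7, grey, 34, Vega), (SEA, 7, grey, 39, Vega), (SF, 7, gold, 13, Echo), (SF, 7, green, 34, Echo), (SF, 7, green, 34, Nova), (SF, 7, grey, 34, Vega), (SF, 7, grey, 39, Vega)}
Keep only column(s) color, city, qty (4 duplicate(s) eliminated): {(gold, SEA, 24), (gold, SEA, 7), (gold, SF, 7), (green, SEA, 7), (green, SF, 7), (grey, SEA, 7), (grey, SF, 7)}

{(gold, SEA, 24), (gold, SEA, 7), (gold, SF, 7), (green, SEA, 7), (green, SF, 7), (grey, SEA, 7), (grey, SF, 7)}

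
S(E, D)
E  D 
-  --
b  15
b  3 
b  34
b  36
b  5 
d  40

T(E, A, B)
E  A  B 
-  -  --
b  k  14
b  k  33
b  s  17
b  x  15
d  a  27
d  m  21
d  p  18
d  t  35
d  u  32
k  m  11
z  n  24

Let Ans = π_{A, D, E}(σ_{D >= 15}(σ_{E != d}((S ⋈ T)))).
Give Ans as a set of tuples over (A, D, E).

{(k, 15, b), (k, 34, b), (k, 36, b), (s, 15, b), (s, 34, b), (s, 36, b), (x, 15, b), (x, 34, b), (x, 36, b)}

Joining S and T on E yields {(b, 15, k, 14), (b, 15, k, 33), (b, 15, s, 17), (b, 15, x, 15), (b, 3, k, 14), (b, 3, k, 33), (b, 3, s, 17), (b, 3, x, 15), (b, 34, k, 14), (b, 34, k, 33), (b, 34, s, 17), (b, 34, x, 15), (b, 36, k, 14), (b, 36, k, 33), (b, 36, s, 17), (b, 36, x, 15), (b, 5, k, 14), (b, 5, k, 33), (b, 5, s, 17), (b, 5, x, 15), (d, 40, a, 27), (d, 40, m, 21), (d, 40, p, 18), (d, 40, t, 35), (d, 40, u, 32)}.
Apply σ_{E != d}; surviving tuples: {(b, 15, k, 14), (b, 15, k, 33), (b, 15, s, 17), (b, 15, x, 15), (b, 3, k, 14), (b, 3, k, 33), (b, 3, s, 17), (b, 3, x, 15), (b, 34, k, 14), (b, 34, k, 33), (b, 34, s, 17), (b, 34, x, 15), (b, 36, k, 14), (b, 36, k, 33), (b, 36, s, 17), (b, 36, x, 15), (b, 5, k, 14), (b, 5, k, 33), (b, 5, s, 17), (b, 5, x, 15)}
Apply σ_{D >= 15}; surviving tuples: {(b, 15, k, 14), (b, 15, k, 33), (b, 15, s, 17), (b, 15, x, 15), (b, 34, k, 14), (b, 34, k, 33), (b, 34, s, 17), (b, 34, x, 15), (b, 36, k, 14), (b, 36, k, 33), (b, 36, s, 17), (b, 36, x, 15)}
Projecting to A, D, E (3 duplicate(s) eliminated): {(k, 15, b), (k, 34, b), (k, 36, b), (s, 15, b), (s, 34, b), (s, 36, b), (x, 15, b), (x, 34, b), (x, 36, b)}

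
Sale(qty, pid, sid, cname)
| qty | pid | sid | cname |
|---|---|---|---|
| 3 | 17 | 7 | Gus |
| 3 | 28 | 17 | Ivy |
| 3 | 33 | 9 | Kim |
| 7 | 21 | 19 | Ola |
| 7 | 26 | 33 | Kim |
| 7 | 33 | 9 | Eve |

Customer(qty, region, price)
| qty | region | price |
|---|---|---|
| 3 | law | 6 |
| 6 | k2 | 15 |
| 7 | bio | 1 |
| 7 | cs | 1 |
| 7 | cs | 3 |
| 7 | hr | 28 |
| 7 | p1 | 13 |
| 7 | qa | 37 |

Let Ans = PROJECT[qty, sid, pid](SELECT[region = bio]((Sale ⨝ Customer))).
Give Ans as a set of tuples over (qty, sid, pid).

Natural join on qty: {(3, 17, 7, Gus, law, 6), (3, 28, 17, Ivy, law, 6), (3, 33, 9, Kim, law, 6), (7, 21, 19, Ola, bio, 1), (7, 21, 19, Ola, cs, 1), (7, 21, 19, Ola, cs, 3), (7, 21, 19, Ola, hr, 28), (7, 21, 19, Ola, p1, 13), (7, 21, 19, Ola, qa, 37), (7, 26, 33, Kim, bio, 1), (7, 26, 33, Kim, cs, 1), (7, 26, 33, Kim, cs, 3), (7, 26, 33, Kim, hr, 28), (7, 26, 33, Kim, p1, 13), (7, 26, 33, Kim, qa, 37), (7, 33, 9, Eve, bio, 1), (7, 33, 9, Eve, cs, 1), (7, 33, 9, Eve, cs, 3), (7, 33, 9, Eve, hr, 28), (7, 33, 9, Eve, p1, 13), (7, 33, 9, Eve, qa, 37)}
σ[region = bio]: keep tuples satisfying region = bio → {(7, 21, 19, Ola, bio, 1), (7, 26, 33, Kim, bio, 1), (7, 33, 9, Eve, bio, 1)}
π_{qty, sid, pid} gives {(7, 19, 21), (7, 33, 26), (7, 9, 33)}.

{(7, 19, 21), (7, 33, 26), (7, 9, 33)}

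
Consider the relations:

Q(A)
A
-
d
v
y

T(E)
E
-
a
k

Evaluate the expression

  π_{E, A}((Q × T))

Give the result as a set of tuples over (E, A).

{(a, d), (a, v), (a, y), (k, d), (k, v), (k, y)}

Q × T: Cartesian product, 3·2 = 6 tuples over (A, E).
Keep only column(s) E, A: {(a, d), (a, v), (a, y), (k, d), (k, v), (k, y)}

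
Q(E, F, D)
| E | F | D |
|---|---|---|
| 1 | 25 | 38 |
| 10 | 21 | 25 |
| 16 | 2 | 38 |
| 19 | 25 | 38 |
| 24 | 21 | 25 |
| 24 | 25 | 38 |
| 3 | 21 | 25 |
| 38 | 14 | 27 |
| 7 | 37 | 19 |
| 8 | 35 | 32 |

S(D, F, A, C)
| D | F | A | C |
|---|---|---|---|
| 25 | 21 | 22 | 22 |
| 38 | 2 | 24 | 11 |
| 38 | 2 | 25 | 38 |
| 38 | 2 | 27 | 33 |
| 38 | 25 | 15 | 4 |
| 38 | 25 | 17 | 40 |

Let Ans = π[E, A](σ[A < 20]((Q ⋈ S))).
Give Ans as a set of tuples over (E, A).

Natural join on F, D: {(1, 25, 38, 15, 4), (1, 25, 38, 17, 40), (10, 21, 25, 22, 22), (16, 2, 38, 24, 11), (16, 2, 38, 25, 38), (16, 2, 38, 27, 33), (19, 25, 38, 15, 4), (19, 25, 38, 17, 40), (24, 21, 25, 22, 22), (24, 25, 38, 15, 4), (24, 25, 38, 17, 40), (3, 21, 25, 22, 22)}
Filtering on A < 20 leaves {(1, 25, 38, 15, 4), (1, 25, 38, 17, 40), (19, 25, 38, 15, 4), (19, 25, 38, 17, 40), (24, 25, 38, 15, 4), (24, 25, 38, 17, 40)}.
Projecting to E, A: {(1, 15), (1, 17), (19, 15), (19, 17), (24, 15), (24, 17)}

{(1, 15), (1, 17), (19, 15), (19, 17), (24, 15), (24, 17)}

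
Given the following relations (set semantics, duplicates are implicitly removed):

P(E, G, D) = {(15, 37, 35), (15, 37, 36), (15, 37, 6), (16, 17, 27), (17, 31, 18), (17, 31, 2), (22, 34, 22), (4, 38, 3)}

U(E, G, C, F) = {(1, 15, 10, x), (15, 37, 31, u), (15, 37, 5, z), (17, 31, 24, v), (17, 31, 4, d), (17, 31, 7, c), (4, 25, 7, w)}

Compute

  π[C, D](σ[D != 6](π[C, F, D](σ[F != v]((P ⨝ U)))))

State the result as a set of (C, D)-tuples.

{(31, 35), (31, 36), (4, 18), (4, 2), (5, 35), (5, 36), (7, 18), (7, 2)}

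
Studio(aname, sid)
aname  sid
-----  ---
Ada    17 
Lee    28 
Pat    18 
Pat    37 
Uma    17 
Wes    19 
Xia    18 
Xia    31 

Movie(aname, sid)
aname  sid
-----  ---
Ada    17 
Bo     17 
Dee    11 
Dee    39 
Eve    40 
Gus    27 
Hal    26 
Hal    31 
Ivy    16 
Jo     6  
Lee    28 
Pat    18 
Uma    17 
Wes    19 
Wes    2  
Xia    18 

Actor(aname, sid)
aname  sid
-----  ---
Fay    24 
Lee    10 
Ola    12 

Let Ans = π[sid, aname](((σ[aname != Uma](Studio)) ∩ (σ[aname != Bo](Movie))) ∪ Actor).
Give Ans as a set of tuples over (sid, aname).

Filtering on aname != Uma leaves {(Ada, 17), (Lee, 28), (Pat, 18), (Pat, 37), (Wes, 19), (Xia, 18), (Xia, 31)}.
Filtering on aname != Bo leaves {(Ada, 17), (Dee, 11), (Dee, 39), (Eve, 40), (Gus, 27), (Hal, 26), (Hal, 31), (Ivy, 16), (Jo, 6), (Lee, 28), (Pat, 18), (Uma, 17), (Wes, 19), (Wes, 2), (Xia, 18)}.
Taking the intersection: {(Ada, 17), (Lee, 28), (Pat, 18), (Wes, 19), (Xia, 18)}
Taking the union: {(Ada, 17), (Fay, 24), (Lee, 10), (Lee, 28), (Ola, 12), (Pat, 18), (Wes, 19), (Xia, 18)}
Projecting to sid, aname: {(10, Lee), (12, Ola), (17, Ada), (18, Pat), (18, Xia), (19, Wes), (24, Fay), (28, Lee)}

{(10, Lee), (12, Ola), (17, Ada), (18, Pat), (18, Xia), (19, Wes), (24, Fay), (28, Lee)}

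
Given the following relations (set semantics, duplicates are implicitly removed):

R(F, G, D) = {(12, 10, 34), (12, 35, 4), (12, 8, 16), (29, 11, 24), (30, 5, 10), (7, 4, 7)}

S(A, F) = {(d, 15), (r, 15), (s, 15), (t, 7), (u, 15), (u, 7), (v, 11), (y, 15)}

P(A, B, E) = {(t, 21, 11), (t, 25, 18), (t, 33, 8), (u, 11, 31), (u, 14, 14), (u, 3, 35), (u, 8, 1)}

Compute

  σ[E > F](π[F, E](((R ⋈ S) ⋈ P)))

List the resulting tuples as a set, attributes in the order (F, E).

R ⋈ S (natural join on F): {(7, 4, 7, t), (7, 4, 7, u)}
(R ⋈ S) ⋈ P (natural join on A): {(7, 4, 7, t, 21, 11), (7, 4, 7, t, 25, 18), (7, 4, 7, t, 33, 8), (7, 4, 7, u, 11, 31), (7, 4, 7, u, 14, 14), (7, 4, 7, u, 3, 35), (7, 4, 7, u, 8, 1)}
π_{F, E} gives {(7, 1), (7, 11), (7, 14), (7, 18), (7, 31), (7, 35), (7, 8)}.
Selection E > F: {(7, 11), (7, 14), (7, 18), (7, 31), (7, 35), (7, 8)}

{(7, 11), (7, 14), (7, 18), (7, 31), (7, 35), (7, 8)}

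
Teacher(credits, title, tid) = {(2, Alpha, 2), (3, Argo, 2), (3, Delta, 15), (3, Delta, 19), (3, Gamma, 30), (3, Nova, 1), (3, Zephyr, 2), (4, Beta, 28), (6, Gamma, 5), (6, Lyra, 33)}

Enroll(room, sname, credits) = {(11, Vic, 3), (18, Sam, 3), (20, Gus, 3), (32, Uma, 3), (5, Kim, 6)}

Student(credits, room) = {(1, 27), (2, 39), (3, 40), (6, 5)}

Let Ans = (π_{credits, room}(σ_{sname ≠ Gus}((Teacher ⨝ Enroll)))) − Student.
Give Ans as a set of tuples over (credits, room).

{(3, 11), (3, 18), (3, 32)}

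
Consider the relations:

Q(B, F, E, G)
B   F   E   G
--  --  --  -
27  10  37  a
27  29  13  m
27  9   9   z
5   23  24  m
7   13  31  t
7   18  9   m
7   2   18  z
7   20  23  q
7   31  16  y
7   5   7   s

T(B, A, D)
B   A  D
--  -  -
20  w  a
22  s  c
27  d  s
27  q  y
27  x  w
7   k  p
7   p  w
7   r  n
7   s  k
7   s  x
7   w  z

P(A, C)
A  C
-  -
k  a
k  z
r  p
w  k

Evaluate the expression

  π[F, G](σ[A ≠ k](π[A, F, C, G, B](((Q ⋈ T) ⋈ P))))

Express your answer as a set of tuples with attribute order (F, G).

Natural join on B: {(27, 10, 37, a, d, s), (27, 10, 37, a, q, y), (27, 10, 37, a, x, w), (27, 29, 13, m, d, s), (27, 29, 13, m, q, y), (27, 29, 13, m, x, w), (27, 9, 9, z, d, s), (27, 9, 9, z, q, y), (27, 9, 9, z, x, w), (7, 13, 31, t, k, p), (7, 13, 31, t, p, w), (7, 13, 31, t, r, n), (7, 13, 31, t, s, k), (7, 13, 31, t, s, x), (7, 13, 31, t, w, z), (7, 18, 9, m, k, p), (7, 18, 9, m, p, w), (7, 18, 9, m, r, n), (7, 18, 9, m, s, k), (7, 18, 9, m, s, x), (7, 18, 9, m, w, z), (7, 2, 18, z, k, p), (7, 2, 18, z, p, w), (7, 2, 18, z, r, n), (7, 2, 18, z, s, k), (7, 2, 18, z, s, x), (7, 2, 18, z, w, z), (7, 20, 23, q, k, p), (7, 20, 23, q, p, w), (7, 20, 23, q, r, n), (7, 20, 23, q, s, k), (7, 20, 23, q, s, x), (7, 20, 23, q, w, z), (7, 31, 16, y, k, p), (7, 31, 16, y, p, w), (7, 31, 16, y, r, n), (7, 31, 16, y, s, k), (7, 31, 16, y, s, x), (7, 31, 16, y, w, z), (7, 5, 7, s, k, p), (7, 5, 7, s, p, w), (7, 5, 7, s, r, n), (7, 5, 7, s, s, k), (7, 5, 7, s, s, x), (7, 5, 7, s, w, z)}
Natural join on A: {(7, 13, 31, t, k, p, a), (7, 13, 31, t, k, p, z), (7, 13, 31, t, r, n, p), (7, 13, 31, t, w, z, k), (7, 18, 9, m, k, p, a), (7, 18, 9, m, k, p, z), (7, 18, 9, m, r, n, p), (7, 18, 9, m, w, z, k), (7, 2, 18, z, k, p, a), (7, 2, 18, z, k, p, z), (7, 2, 18, z, r, n, p), (7, 2, 18, z, w, z, k), (7, 20, 23, q, k, p, a), (7, 20, 23, q, k, p, z), (7, 20, 23, q, r, n, p), (7, 20, 23, q, w, z, k), (7, 31, 16, y, k, p, a), (7, 31, 16, y, k, p, z), (7, 31, 16, y, r, n, p), (7, 31, 16, y, w, z, k), (7, 5, 7, s, k, p, a), (7, 5, 7, s, k, p, z), (7, 5, 7, s, r, n, p), (7, 5, 7, s, w, z, k)}
π[A, F, C, G, B]: project onto (A, F, C, G, B) → {(k, 13, a, t, 7), (k, 13, z, t, 7), (k, 18, a, m, 7), (k, 18, z, m, 7), (k, 2, a, z, 7), (k, 2, z, z, 7), (k, 20, a, q, 7), (k, 20, z, q, 7), (k, 31, a, y, 7), (k, 31, z, y, 7), (k, 5, a, s, 7), (k, 5, z, s, 7), (r, 13, p, t, 7), (r, 18, p, m, 7), (r, 2, p, z, 7), (r, 20, p, q, 7), (r, 31, p, y, 7), (r, 5, p, s, 7), (w, 13, k, t, 7), (w, 18, k, m, 7), (w, 2, k, z, 7), (w, 20, k, q, 7), (w, 31, k, y, 7), (w, 5, k, s, 7)}
Apply σ_{A ≠ k}; surviving tuples: {(r, 13, p, t, 7), (r, 18, p, m, 7), (r, 2, p, z, 7), (r, 20, p, q, 7), (r, 31, p, y, 7), (r, 5, p, s, 7), (w, 13, k, t, 7), (w, 18, k, m, 7), (w, 2, k, z, 7), (w, 20, k, q, 7), (w, 31, k, y, 7), (w, 5, k, s, 7)}
π[F, G]: project onto (F, G) (6 duplicate(s) eliminated) → {(13, t), (18, m), (2, z), (20, q), (31, y), (5, s)}

{(13, t), (18, m), (2, z), (20, q), (31, y), (5, s)}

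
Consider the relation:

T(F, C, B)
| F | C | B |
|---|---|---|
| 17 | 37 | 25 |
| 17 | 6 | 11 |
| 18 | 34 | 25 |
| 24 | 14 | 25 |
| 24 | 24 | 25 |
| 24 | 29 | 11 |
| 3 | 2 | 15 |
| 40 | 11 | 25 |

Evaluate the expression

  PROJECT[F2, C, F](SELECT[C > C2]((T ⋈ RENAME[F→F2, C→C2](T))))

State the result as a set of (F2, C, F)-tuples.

ρ[F→F2, C→C2]: schema becomes (F2, C2, B); tuples unchanged.
T ⋈ RENAME[F→F2, C→C2](T) (natural join on B): {(17, 37, 25, 17, 37), (17, 37, 25, 18, 34), (17, 37, 25, 24, 14), (17, 37, 25, 24, 24), (17, 37, 25, 40, 11), (17, 6, 11, 17, 6), (17, 6, 11, 24, 29), (18, 34, 25, 17, 37), (18, 34, 25, 18, 34), (18, 34, 25, 24, 14), (18, 34, 25, 24, 24), (18, 34, 25, 40, 11), (24, 14, 25, 17, 37), (24, 14, 25, 18, 34), (24, 14, 25, 24, 14), (24, 14, 25, 24, 24), (24, 14, 25, 40, 11), (24, 24, 25, 17, 37), (24, 24, 25, 18, 34), (24, 24, 25, 24, 14), (24, 24, 25, 24, 24), (24, 24, 25, 40, 11), (24, 29, 11, 17, 6), (24, 29, 11, 24, 29), (3, 2, 15, 3, 2), (40, 11, 25, 17, 37), (40, 11, 25, 18, 34), (40, 11, 25, 24, 14), (40, 11, 25, 24, 24), (40, 11, 25, 40, 11)}
Apply σ_{C > C2}; surviving tuples: {(17, 37, 25, 18, 34), (17, 37, 25, 24, 14), (17, 37, 25, 24, 24), (17, 37, 25, 40, 11), (18, 34, 25, 24, 14), (18, 34, 25, 24, 24), (18, 34, 25, 40, 11), (24, 14, 25, 40, 11), (24, 24, 25, 24, 14), (24, 24, 25, 40, 11), (24, 29, 11, 17, 6)}
π_{F2, C, F} gives {(17, 29, 24), (18, 37, 17), (24, 24, 24), (24, 34, 18), (24, 37, 17), (40, 14, 24), (40, 24, 24), (40, 34, 18), (40, 37, 17)} (2 duplicate(s) eliminated).

{(17, 29, 24), (18, 37, 17), (24, 24, 24), (24, 34, 18), (24, 37, 17), (40, 14, 24), (40, 24, 24), (40, 34, 18), (40, 37, 17)}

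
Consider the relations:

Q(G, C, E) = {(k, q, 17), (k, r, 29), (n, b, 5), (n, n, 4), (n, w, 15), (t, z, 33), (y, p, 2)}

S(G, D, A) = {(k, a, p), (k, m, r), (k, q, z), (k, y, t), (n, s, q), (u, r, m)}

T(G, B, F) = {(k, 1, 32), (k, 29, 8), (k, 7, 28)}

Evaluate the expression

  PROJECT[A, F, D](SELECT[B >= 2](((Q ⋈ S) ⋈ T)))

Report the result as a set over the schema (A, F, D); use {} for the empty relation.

Natural join on G: {(k, q, 17, a, p), (k, q, 17, m, r), (k, q, 17, q, z), (k, q, 17, y, t), (k, r, 29, a, p), (k, r, 29, m, r), (k, r, 29, q, z), (k, r, 29, y, t), (n, b, 5, s, q), (n, n, 4, s, q), (n, w, 15, s, q)}
Natural join on G: {(k, q, 17, a, p, 1, 32), (k, q, 17, a, p, 29, 8), (k, q, 17, a, p, 7, 28), (k, q, 17, m, r, 1, 32), (k, q, 17, m, r, 29, 8), (k, q, 17, m, r, 7, 28), (k, q, 17, q, z, 1, 32), (k, q, 17, q, z, 29, 8), (k, q, 17, q, z, 7, 28), (k, q, 17, y, t, 1, 32), (k, q, 17, y, t, 29, 8), (k, q, 17, y, t, 7, 28), (k, r, 29, a, p, 1, 32), (k, r, 29, a, p, 29, 8), (k, r, 29, a, p, 7, 28), (k, r, 29, m, r, 1, 32), (k, r, 29, m, r, 29, 8), (k, r, 29, m, r, 7, 28), (k, r, 29, q, z, 1, 32), (k, r, 29, q, z, 29, 8), (k, r, 29, q, z, 7, 28), (k, r, 29, y, t, 1, 32), (k, r, 29, y, t, 29, 8), (k, r, 29, y, t, 7, 28)}
σ[B >= 2]: keep tuples satisfying B >= 2 → {(k, q, 17, a, p, 29, 8), (k, q, 17, a, p, 7, 28), (k, q, 17, m, r, 29, 8), (k, q, 17, m, r, 7, 28), (k, q, 17, q, z, 29, 8), (k, q, 17, q, z, 7, 28), (k, q, 17, y, t, 29, 8), (k, q, 17, y, t, 7, 28), (k, r, 29, a, p, 29, 8), (k, r, 29, a, p, 7, 28), (k, r, 29, m, r, 29, 8), (k, r, 29, m, r, 7, 28), (k, r, 29, q, z, 29, 8), (k, r, 29, q, z, 7, 28), (k, r, 29, y, t, 29, 8), (k, r, 29, y, t, 7, 28)}
π_{A, F, D} gives {(p, 28, a), (p, 8, a), (r, 28, m), (r, 8, m), (t, 28, y), (t, 8, y), (z, 28, q), (z, 8, q)} (8 duplicate(s) eliminated).

{(p, 28, a), (p, 8, a), (r, 28, m), (r, 8, m), (t, 28, y), (t, 8, y), (z, 28, q), (z, 8, q)}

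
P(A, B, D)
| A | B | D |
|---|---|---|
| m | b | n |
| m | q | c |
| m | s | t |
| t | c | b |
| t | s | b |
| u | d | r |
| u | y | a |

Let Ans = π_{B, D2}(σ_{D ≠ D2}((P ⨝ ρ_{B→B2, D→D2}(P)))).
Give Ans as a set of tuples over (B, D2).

ρ[B→B2, D→D2]: schema becomes (A, B2, D2); tuples unchanged.
Natural join on A: {(m, b, n, b, n), (m, b, n, q, c), (m, b, n, s, t), (m, q, c, b, n), (m, q, c, q, c), (m, q, c, s, t), (m, s, t, b, n), (m, s, t, q, c), (m, s, t, s, t), (t, c, b, c, b), (t, c, b, s, b), (t, s, b, c, b), (t, s, b, s, b), (u, d, r, d, r), (u, d, r, y, a), (u, y, a, d, r), (u, y, a, y, a)}
Selection D ≠ D2: {(m, b, n, q, c), (m, b, n, s, t), (m, q, c, b, n), (m, q, c, s, t), (m, s, t, b, n), (m, s, t, q, c), (u, d, r, y, a), (u, y, a, d, r)}
Projecting to B, D2: {(b, c), (b, t), (d, a), (q, n), (q, t), (s, c), (s, n), (y, r)}

{(b, c), (b, t), (d, a), (q, n), (q, t), (s, c), (s, n), (y, r)}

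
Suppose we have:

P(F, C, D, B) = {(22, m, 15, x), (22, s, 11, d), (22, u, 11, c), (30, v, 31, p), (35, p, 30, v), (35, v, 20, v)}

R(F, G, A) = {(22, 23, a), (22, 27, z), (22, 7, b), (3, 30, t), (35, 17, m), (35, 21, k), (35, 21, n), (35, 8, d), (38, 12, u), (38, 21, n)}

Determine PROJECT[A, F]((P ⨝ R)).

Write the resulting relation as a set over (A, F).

{(a, 22), (b, 22), (d, 35), (k, 35), (m, 35), (n, 35), (z, 22)}

P ⋈ R (natural join on F): {(22, m, 15, x, 23, a), (22, m, 15, x, 27, z), (22, m, 15, x, 7, b), (22, s, 11, d, 23, a), (22, s, 11, d, 27, z), (22, s, 11, d, 7, b), (22, u, 11, c, 23, a), (22, u, 11, c, 27, z), (22, u, 11, c, 7, b), (35, p, 30, v, 17, m), (35, p, 30, v, 21, k), (35, p, 30, v, 21, n), (35, p, 30, v, 8, d), (35, v, 20, v, 17, m), (35, v, 20, v, 21, k), (35, v, 20, v, 21, n), (35, v, 20, v, 8, d)}
Keep only column(s) A, F (10 duplicate(s) eliminated): {(a, 22), (b, 22), (d, 35), (k, 35), (m, 35), (n, 35), (z, 22)}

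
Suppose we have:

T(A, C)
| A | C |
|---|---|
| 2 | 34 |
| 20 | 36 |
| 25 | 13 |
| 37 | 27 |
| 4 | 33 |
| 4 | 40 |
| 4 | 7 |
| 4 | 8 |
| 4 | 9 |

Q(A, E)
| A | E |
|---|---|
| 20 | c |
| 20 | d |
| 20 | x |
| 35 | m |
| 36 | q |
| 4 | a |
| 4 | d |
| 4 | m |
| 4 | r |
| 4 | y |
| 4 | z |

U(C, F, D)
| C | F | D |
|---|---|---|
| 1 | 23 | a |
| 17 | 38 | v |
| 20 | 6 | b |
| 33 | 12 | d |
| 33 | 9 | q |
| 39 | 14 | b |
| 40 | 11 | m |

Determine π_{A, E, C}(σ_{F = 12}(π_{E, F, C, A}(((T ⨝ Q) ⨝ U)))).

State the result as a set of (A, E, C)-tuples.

{(4, a, 33), (4, d, 33), (4, m, 33), (4, r, 33), (4, y, 33), (4, z, 33)}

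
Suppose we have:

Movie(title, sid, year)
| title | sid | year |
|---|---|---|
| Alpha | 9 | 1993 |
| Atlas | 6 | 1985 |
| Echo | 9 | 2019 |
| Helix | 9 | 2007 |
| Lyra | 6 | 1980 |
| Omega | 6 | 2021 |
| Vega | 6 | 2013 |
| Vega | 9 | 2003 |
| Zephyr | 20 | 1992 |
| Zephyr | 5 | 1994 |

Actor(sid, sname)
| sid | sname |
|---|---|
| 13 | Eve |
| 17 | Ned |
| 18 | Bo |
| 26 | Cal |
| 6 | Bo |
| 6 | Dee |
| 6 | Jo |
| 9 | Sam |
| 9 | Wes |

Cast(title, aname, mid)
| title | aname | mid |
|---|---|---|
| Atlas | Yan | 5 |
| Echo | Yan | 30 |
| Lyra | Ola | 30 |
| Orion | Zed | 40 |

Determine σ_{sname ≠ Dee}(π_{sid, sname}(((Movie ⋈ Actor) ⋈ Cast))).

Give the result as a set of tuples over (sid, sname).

{(6, Bo), (6, Jo), (9, Sam), (9, Wes)}

Joining Movie and Actor on sid yields {(Alpha, 9, 1993, Sam), (Alpha, 9, 1993, Wes), (Atlas, 6, 1985, Bo), (Atlas, 6, 1985, Dee), (Atlas, 6, 1985, Jo), (Echo, 9, 2019, Sam), (Echo, 9, 2019, Wes), (Helix, 9, 2007, Sam), (Helix, 9, 2007, Wes), (Lyra, 6, 1980, Bo), (Lyra, 6, 1980, Dee), (Lyra, 6, 1980, Jo), (Omega, 6, 2021, Bo), (Omega, 6, 2021, Dee), (Omega, 6, 2021, Jo), (Vega, 6, 2013, Bo), (Vega, 6, 2013, Dee), (Vega, 6, 2013, Jo), (Vega, 9, 2003, Sam), (Vega, 9, 2003, Wes)}.
Joining (Movie ⋈ Actor) and Cast on title yields {(Atlas, 6, 1985, Bo, Yan, 5), (Atlas, 6, 1985, Dee, Yan, 5), (Atlas, 6, 1985, Jo, Yan, 5), (Echo, 9, 2019, Sam, Yan, 30), (Echo, 9, 2019, Wes, Yan, 30), (Lyra, 6, 1980, Bo, Ola, 30), (Lyra, 6, 1980, Dee, Ola, 30), (Lyra, 6, 1980, Jo, Ola, 30)}.
Projecting to sid, sname (3 duplicate(s) eliminated): {(6, Bo), (6, Dee), (6, Jo), (9, Sam), (9, Wes)}
Filtering on sname ≠ Dee leaves {(6, Bo), (6, Jo), (9, Sam), (9, Wes)}.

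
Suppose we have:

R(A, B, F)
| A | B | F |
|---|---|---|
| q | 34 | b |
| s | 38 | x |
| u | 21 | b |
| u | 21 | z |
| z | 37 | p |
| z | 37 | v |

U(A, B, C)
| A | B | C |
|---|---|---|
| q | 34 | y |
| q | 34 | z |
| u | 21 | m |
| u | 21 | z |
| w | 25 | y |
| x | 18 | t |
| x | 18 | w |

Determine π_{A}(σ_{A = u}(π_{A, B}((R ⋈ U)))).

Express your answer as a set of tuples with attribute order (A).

Natural join on A, B: {(q, 34, b, y), (q, 34, b, z), (u, 21, b, m), (u, 21, b, z), (u, 21, z, m), (u, 21, z, z)}
Projecting to A, B (4 duplicate(s) eliminated): {(q, 34), (u, 21)}
σ[A = u]: keep tuples satisfying A = u → {(u, 21)}
Projecting to A: {u}

{u}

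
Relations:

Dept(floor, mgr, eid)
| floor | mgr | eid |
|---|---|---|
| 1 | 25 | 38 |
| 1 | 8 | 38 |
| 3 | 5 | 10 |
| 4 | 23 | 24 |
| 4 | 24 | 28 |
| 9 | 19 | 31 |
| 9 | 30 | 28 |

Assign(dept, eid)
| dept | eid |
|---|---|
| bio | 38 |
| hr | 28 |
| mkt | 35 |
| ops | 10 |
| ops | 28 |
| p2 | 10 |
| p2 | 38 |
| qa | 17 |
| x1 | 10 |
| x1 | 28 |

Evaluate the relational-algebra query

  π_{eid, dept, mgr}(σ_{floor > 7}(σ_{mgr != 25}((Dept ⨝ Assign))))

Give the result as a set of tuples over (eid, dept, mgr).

Dept ⋈ Assign (natural join on eid): {(1, 25, 38, bio), (1, 25, 38, p2), (1, 8, 38, bio), (1, 8, 38, p2), (3, 5, 10, ops), (3, 5, 10, p2), (3, 5, 10, x1), (4, 24, 28, hr), (4, 24, 28, ops), (4, 24, 28, x1), (9, 30, 28, hr), (9, 30, 28, ops), (9, 30, 28, x1)}
Selection mgr != 25: {(1, 8, 38, bio), (1, 8, 38, p2), (3, 5, 10, ops), (3, 5, 10, p2), (3, 5, 10, x1), (4, 24, 28, hr), (4, 24, 28, ops), (4, 24, 28, x1), (9, 30, 28, hr), (9, 30, 28, ops), (9, 30, 28, x1)}
Selection floor > 7: {(9, 30, 28, hr), (9, 30, 28, ops), (9, 30, 28, x1)}
Keep only column(s) eid, dept, mgr: {(28, hr, 30), (28, ops, 30), (28, x1, 30)}

{(28, hr, 30), (28, ops, 30), (28, x1, 30)}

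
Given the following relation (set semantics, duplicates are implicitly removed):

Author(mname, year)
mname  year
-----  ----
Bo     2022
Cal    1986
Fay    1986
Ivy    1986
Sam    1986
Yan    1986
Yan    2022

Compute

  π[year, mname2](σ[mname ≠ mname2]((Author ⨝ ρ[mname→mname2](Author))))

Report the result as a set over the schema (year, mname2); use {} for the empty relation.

ρ[mname→mname2]: schema becomes (mname2, year); tuples unchanged.
Author ⋈ ρ[mname→mname2](Author) (natural join on year): {(Bo, 2022, Bo), (Bo, 2022, Yan), (Cal, 1986, Cal), (Cal, 1986, Fay), (Cal, 1986, Ivy), (Cal, 1986, Sam), (Cal, 1986, Yan), (Fay, 1986, Cal), (Fay, 1986, Fay), (Fay, 1986, Ivy), (Fay, 1986, Sam), (Fay, 1986, Yan), (Ivy, 1986, Cal), (Ivy, 1986, Fay), (Ivy, 1986, Ivy), (Ivy, 1986, Sam), (Ivy, 1986, Yan), (Sam, 1986, Cal), (Sam, 1986, Fay), (Sam, 1986, Ivy), (Sam, 1986, Sam), (Sam, 1986, Yan), (Yan, 1986, Cal), (Yan, 1986, Fay), (Yan, 1986, Ivy), (Yan, 1986, Sam), (Yan, 1986, Yan), (Yan, 2022, Bo), (Yan, 2022, Yan)}
Apply σ_{mname ≠ mname2}; surviving tuples: {(Bo, 2022, Yan), (Cal, 1986, Fay), (Cal, 1986, Ivy), (Cal, 1986, Sam), (Cal, 1986, Yan), (Fay, 1986, Cal), (Fay, 1986, Ivy), (Fay, 1986, Sam), (Fay, 1986, Yan), (Ivy, 1986, Cal), (Ivy, 1986, Fay), (Ivy, 1986, Sam), (Ivy, 1986, Yan), (Sam, 1986, Cal), (Sam, 1986, Fay), (Sam, 1986, Ivy), (Sam, 1986, Yan), (Yan, 1986, Cal), (Yan, 1986, Fay), (Yan, 1986, Ivy), (Yan, 1986, Sam), (Yan, 2022, Bo)}
π_{year, mname2} gives {(1986, Cal), (1986, Fay), (1986, Ivy), (1986, Sam), (1986, Yan), (2022, Bo), (2022, Yan)} (15 duplicate(s) eliminated).

{(1986, Cal), (1986, Fay), (1986, Ivy), (1986, Sam), (1986, Yan), (2022, Bo), (2022, Yan)}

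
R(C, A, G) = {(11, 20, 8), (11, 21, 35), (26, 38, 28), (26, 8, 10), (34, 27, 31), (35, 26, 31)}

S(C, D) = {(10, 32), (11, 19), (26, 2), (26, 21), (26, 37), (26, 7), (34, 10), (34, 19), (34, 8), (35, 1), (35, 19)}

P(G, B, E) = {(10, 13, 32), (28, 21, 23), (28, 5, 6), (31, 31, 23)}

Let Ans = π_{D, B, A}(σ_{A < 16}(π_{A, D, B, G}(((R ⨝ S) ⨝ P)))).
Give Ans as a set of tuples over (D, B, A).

R ⋈ S (natural join on C): {(11, 20, 8, 19), (11, 21, 35, 19), (26, 38, 28, 2), (26, 38, 28, 21), (26, 38, 28, 37), (26, 38, 28, 7), (26, 8, 10, 2), (26, 8, 10, 21), (26, 8, 10, 37), (26, 8, 10, 7), (34, 27, 31, 10), (34, 27, 31, 19), (34, 27, 31, 8), (35, 26, 31, 1), (35, 26, 31, 19)}
(R ⨝ S) ⋈ P (natural join on G): {(26, 38, 28, 2, 21, 23), (26, 38, 28, 2, 5, 6), (26, 38, 28, 21, 21, 23), (26, 38, 28, 21, 5, 6), (26, 38, 28, 37, 21, 23), (26, 38, 28, 37, 5, 6), (26, 38, 28, 7, 21, 23), (26, 38, 28, 7, 5, 6), (26, 8, 10, 2, 13, 32), (26, 8, 10, 21, 13, 32), (26, 8, 10, 37, 13, 32), (26, 8, 10, 7, 13, 32), (34, 27, 31, 10, 31, 23), (34, 27, 31, 19, 31, 23), (34, 27, 31, 8, 31, 23), (35, 26, 31, 1, 31, 23), (35, 26, 31, 19, 31, 23)}
π_{A, D, B, G} gives {(26, 1, 31, 31), (26, 19, 31, 31), (27, 10, 31, 31), (27, 19, 31, 31), (27, 8, 31, 31), (38, 2, 21, 28), (38, 2, 5, 28), (38, 21, 21, 28), (38, 21, 5, 28), (38, 37, 21, 28), (38, 37, 5, 28), (38, 7, 21, 28), (38, 7, 5, 28), (8, 2, 13, 10), (8, 21, 13, 10), (8, 37, 13, 10), (8, 7, 13, 10)}.
σ[A < 16]: keep tuples satisfying A < 16 → {(8, 2, 13, 10), (8, 21, 13, 10), (8, 37, 13, 10), (8, 7, 13, 10)}
π_{D, B, A} gives {(2, 13, 8), (21, 13, 8), (37, 13, 8), (7, 13, 8)}.

{(2, 13, 8), (21, 13, 8), (37, 13, 8), (7, 13, 8)}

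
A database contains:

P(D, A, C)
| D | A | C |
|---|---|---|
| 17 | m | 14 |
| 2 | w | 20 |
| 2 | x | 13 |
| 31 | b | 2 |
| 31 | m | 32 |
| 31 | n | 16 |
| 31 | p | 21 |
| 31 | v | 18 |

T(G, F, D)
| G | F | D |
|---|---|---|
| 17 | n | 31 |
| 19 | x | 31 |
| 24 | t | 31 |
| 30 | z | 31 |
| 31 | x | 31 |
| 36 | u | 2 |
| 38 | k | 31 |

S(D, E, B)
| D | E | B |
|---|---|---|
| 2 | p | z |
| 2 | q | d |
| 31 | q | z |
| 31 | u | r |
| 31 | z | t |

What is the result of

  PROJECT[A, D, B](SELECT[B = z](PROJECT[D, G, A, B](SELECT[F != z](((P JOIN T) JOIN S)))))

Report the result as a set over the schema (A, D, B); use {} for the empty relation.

{(b, 31, z), (m, 31, z), (n, 31, z), (p, 31, z), (v, 31, z), (w, 2, z), (x, 2, z)}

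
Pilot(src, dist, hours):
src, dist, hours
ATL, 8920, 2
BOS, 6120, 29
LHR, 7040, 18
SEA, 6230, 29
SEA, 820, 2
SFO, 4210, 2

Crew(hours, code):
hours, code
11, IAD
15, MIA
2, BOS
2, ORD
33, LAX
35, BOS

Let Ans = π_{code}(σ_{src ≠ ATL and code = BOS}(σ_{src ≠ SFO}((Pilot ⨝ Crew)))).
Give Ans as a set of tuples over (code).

{BOS}

Natural join on hours: {(ATL, 8920, 2, BOS), (ATL, 8920, 2, ORD), (SEA, 820, 2, BOS), (SEA, 820, 2, ORD), (SFO, 4210, 2, BOS), (SFO, 4210, 2, ORD)}
Selection src ≠ SFO: {(ATL, 8920, 2, BOS), (ATL, 8920, 2, ORD), (SEA, 820, 2, BOS), (SEA, 820, 2, ORD)}
Selection src ≠ ATL and code = BOS: {(SEA, 820, 2, BOS)}
Projecting to code: {BOS}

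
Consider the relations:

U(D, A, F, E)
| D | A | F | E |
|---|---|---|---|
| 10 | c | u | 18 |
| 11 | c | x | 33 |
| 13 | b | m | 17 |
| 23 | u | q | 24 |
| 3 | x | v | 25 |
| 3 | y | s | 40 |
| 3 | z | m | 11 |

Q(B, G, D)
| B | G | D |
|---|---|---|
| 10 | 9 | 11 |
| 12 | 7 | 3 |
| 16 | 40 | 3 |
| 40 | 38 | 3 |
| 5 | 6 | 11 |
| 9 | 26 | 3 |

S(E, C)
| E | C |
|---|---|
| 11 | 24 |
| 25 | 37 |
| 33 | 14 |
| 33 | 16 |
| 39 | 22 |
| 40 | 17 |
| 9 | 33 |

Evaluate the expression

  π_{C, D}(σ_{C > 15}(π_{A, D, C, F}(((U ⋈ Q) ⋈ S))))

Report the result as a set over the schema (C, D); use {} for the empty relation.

U ⋈ Q (natural join on D): {(11, c, x, 33, 10, 9), (11, c, x, 33, 5, 6), (3, x, v, 25, 12, 7), (3, x, v, 25, 16, 40), (3, x, v, 25, 40, 38), (3, x, v, 25, 9, 26), (3, y, s, 40, 12, 7), (3, y, s, 40, 16, 40), (3, y, s, 40, 40, 38), (3, y, s, 40, 9, 26), (3, z, m, 11, 12, 7), (3, z, m, 11, 16, 40), (3, z, m, 11, 40, 38), (3, z, m, 11, 9, 26)}
(U ⋈ Q) ⋈ S (natural join on E): {(11, c, x, 33, 10, 9, 14), (11, c, x, 33, 10, 9, 16), (11, c, x, 33, 5, 6, 14), (11, c, x, 33, 5, 6, 16), (3, x, v, 25, 12, 7, 37), (3, x, v, 25, 16, 40, 37), (3, x, v, 25, 40, 38, 37), (3, x, v, 25, 9, 26, 37), (3, y, s, 40, 12, 7, 17), (3, y, s, 40, 16, 40, 17), (3, y, s, 40, 40, 38, 17), (3, y, s, 40, 9, 26, 17), (3, z, m, 11, 12, 7, 24), (3, z, m, 11, 16, 40, 24), (3, z, m, 11, 40, 38, 24), (3, z, m, 11, 9, 26, 24)}
Projecting to A, D, C, F (11 duplicate(s) eliminated): {(c, 11, 14, x), (c, 11, 16, x), (x, 3, 37, v), (y, 3, 17, s), (z, 3, 24, m)}
Apply σ_{C > 15}; surviving tuples: {(c, 11, 16, x), (x, 3, 37, v), (y, 3, 17, s), (z, 3, 24, m)}
Projecting to C, D: {(16, 11), (17, 3), (24, 3), (37, 3)}

{(16, 11), (17, 3), (24, 3), (37, 3)}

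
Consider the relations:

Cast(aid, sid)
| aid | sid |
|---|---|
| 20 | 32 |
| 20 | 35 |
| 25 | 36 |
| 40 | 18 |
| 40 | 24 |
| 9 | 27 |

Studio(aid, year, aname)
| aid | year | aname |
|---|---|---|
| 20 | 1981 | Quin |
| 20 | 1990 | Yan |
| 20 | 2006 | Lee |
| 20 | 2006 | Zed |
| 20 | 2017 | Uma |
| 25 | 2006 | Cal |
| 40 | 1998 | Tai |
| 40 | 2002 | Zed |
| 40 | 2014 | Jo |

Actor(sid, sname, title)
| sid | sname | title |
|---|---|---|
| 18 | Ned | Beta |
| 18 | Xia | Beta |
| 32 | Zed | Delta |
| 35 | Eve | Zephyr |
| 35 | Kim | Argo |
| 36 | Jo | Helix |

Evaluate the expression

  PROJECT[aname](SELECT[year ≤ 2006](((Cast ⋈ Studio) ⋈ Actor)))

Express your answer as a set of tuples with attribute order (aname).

{Cal, Lee, Quin, Tai, Yan, Zed}

Natural join on aid: {(20, 32, 1981, Quin), (20, 32, 1990, Yan), (20, 32, 2006, Lee), (20, 32, 2006, Zed), (20, 32, 2017, Uma), (20, 35, 1981, Quin), (20, 35, 1990, Yan), (20, 35, 2006, Lee), (20, 35, 2006, Zed), (20, 35, 2017, Uma), (25, 36, 2006, Cal), (40, 18, 1998, Tai), (40, 18, 2002, Zed), (40, 18, 2014, Jo), (40, 24, 1998, Tai), (40, 24, 2002, Zed), (40, 24, 2014, Jo)}
Natural join on sid: {(20, 32, 1981, Quin, Zed, Delta), (20, 32, 1990, Yan, Zed, Delta), (20, 32, 2006, Lee, Zed, Delta), (20, 32, 2006, Zed, Zed, Delta), (20, 32, 2017, Uma, Zed, Delta), (20, 35, 1981, Quin, Eve, Zephyr), (20, 35, 1981, Quin, Kim, Argo), (20, 35, 1990, Yan, Eve, Zephyr), (20, 35, 1990, Yan, Kim, Argo), (20, 35, 2006, Lee, Eve, Zephyr), (20, 35, 2006, Lee, Kim, Argo), (20, 35, 2006, Zed, Eve, Zephyr), (20, 35, 2006, Zed, Kim, Argo), (20, 35, 2017, Uma, Eve, Zephyr), (20, 35, 2017, Uma, Kim, Argo), (25, 36, 2006, Cal, Jo, Helix), (40, 18, 1998, Tai, Ned, Beta), (40, 18, 1998, Tai, Xia, Beta), (40, 18, 2002, Zed, Ned, Beta), (40, 18, 2002, Zed, Xia, Beta), (40, 18, 2014, Jo, Ned, Beta), (40, 18, 2014, Jo, Xia, Beta)}
Filtering on year ≤ 2006 leaves {(20, 32, 1981, Quin, Zed, Delta), (20, 32, 1990, Yan, Zed, Delta), (20, 32, 2006, Lee, Zed, Delta), (20, 32, 2006, Zed, Zed, Delta), (20, 35, 1981, Quin, Eve, Zephyr), (20, 35, 1981, Quin, Kim, Argo), (20, 35, 1990, Yan, Eve, Zephyr), (20, 35, 1990, Yan, Kim, Argo), (20, 35, 2006, Lee, Eve, Zephyr), (20, 35, 2006, Lee, Kim, Argo), (20, 35, 2006, Zed, Eve, Zephyr), (20, 35, 2006, Zed, Kim, Argo), (25, 36, 2006, Cal, Jo, Helix), (40, 18, 1998, Tai, Ned, Beta), (40, 18, 1998, Tai, Xia, Beta), (40, 18, 2002, Zed, Ned, Beta), (40, 18, 2002, Zed, Xia, Beta)}.
π_{aname} gives {Cal, Lee, Quin, Tai, Yan, Zed} (11 duplicate(s) eliminated).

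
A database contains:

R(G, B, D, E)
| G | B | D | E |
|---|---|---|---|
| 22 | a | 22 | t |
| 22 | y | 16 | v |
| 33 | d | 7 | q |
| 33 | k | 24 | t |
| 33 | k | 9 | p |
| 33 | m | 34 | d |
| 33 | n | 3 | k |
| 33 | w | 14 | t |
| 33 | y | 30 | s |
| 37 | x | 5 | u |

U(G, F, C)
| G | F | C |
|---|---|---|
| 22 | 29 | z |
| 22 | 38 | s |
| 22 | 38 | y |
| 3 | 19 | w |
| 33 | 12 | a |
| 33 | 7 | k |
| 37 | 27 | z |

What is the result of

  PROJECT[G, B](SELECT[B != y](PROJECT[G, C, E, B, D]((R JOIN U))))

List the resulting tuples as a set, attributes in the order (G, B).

Natural join on G: {(22, a, 22, t, 29, z), (22, a, 22, t, 38, s), (22, a, 22, t, 38, y), (22, y, 16, v, 29, z), (22, y, 16, v, 38, s), (22, y, 16, v, 38, y), (33, d, 7, q, 12, a), (33, d, 7, q, 7, k), (33, k, 24, t, 12, a), (33, k, 24, t, 7, k), (33, k, 9, p, 12, a), (33, k, 9, p, 7, k), (33, m, 34, d, 12, a), (33, m, 34, d, 7, k), (33, n, 3, k, 12, a), (33, n, 3, k, 7, k), (33, w, 14, t, 12, a), (33, w, 14, t, 7, k), (33, y, 30, s, 12, a), (33, y, 30, s, 7, k), (37, x, 5, u, 27, z)}
Keep only column(s) G, C, E, B, D: {(22, s, t, a, 22), (22, s, v, y, 16), (22, y, t, a, 22), (22, y, v, y, 16), (22, z, t, a, 22), (22, z, v, y, 16), (33, a, d, m, 34), (33, a, k, n, 3), (33, a, p, k, 9), (33, a, q, d, 7), (33, a, s, y, 30), (33, a, t, k, 24), (33, a, t, w, 14), (33, k, d, m, 34), (33, k, k, n, 3), (33, k, p, k, 9), (33, k, q, d, 7), (33, k, s, y, 30), (33, k, t, k, 24), (33, k, t, w, 14), (37, z, u, x, 5)}
Apply σ_{B != y}; surviving tuples: {(22, s, t, a, 22), (22, y, t, a, 22), (22, z, t, a, 22), (33, a, d, m, 34), (33, a, k, n, 3), (33, a, p, k, 9), (33, a, q, d, 7), (33, a, t, k, 24), (33, a, t, w, 14), (33, k, d, m, 34), (33, k, k, n, 3), (33, k, p, k, 9), (33, k, q, d, 7), (33, k, t, k, 24), (33, k, t, w, 14), (37, z, u, x, 5)}
Keep only column(s) G, B (9 duplicate(s) eliminated): {(22, a), (33, d), (33, k), (33, m), (33, n), (33, w), (37, x)}

{(22, a), (33, d), (33, k), (33, m), (33, n), (33, w), (37, x)}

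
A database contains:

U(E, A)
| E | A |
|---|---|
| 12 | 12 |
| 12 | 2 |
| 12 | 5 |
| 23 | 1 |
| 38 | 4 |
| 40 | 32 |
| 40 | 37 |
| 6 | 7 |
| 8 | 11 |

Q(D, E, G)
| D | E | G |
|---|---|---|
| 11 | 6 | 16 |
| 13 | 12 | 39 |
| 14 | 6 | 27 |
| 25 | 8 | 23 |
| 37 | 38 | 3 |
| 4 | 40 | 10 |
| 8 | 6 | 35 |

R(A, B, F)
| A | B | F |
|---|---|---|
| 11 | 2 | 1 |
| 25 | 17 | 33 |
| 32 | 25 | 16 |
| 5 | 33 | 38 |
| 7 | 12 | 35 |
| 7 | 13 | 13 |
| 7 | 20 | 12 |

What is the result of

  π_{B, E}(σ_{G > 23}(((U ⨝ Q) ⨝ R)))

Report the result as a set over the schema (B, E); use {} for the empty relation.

Joining U and Q on E yields {(12, 12, 13, 39), (12, 2, 13, 39), (12, 5, 13, 39), (38, 4, 37, 3), (40, 32, 4, 10), (40, 37, 4, 10), (6, 7, 11, 16), (6, 7, 14, 27), (6, 7, 8, 35), (8, 11, 25, 23)}.
Joining (U ⨝ Q) and R on A yields {(12, 5, 13, 39, 33, 38), (40, 32, 4, 10, 25, 16), (6, 7, 11, 16, 12, 35), (6, 7, 11, 16, 13, 13), (6, 7, 11, 16, 20, 12), (6, 7, 14, 27, 12, 35), (6, 7, 14, 27, 13, 13), (6, 7, 14, 27, 20, 12), (6, 7, 8, 35, 12, 35), (6, 7, 8, 35, 13, 13), (6, 7, 8, 35, 20, 12), (8, 11, 25, 23, 2, 1)}.
Apply σ_{G > 23}; surviving tuples: {(12, 5, 13, 39, 33, 38), (6, 7, 14, 27, 12, 35), (6, 7, 14, 27, 13, 13), (6, 7, 14, 27, 20, 12), (6, 7, 8, 35, 12, 35), (6, 7, 8, 35, 13, 13), (6, 7, 8, 35, 20, 12)}
π[B, E]: project onto (B, E) (3 duplicate(s) eliminated) → {(12, 6), (13, 6), (20, 6), (33, 12)}

{(12, 6), (13, 6), (20, 6), (33, 12)}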